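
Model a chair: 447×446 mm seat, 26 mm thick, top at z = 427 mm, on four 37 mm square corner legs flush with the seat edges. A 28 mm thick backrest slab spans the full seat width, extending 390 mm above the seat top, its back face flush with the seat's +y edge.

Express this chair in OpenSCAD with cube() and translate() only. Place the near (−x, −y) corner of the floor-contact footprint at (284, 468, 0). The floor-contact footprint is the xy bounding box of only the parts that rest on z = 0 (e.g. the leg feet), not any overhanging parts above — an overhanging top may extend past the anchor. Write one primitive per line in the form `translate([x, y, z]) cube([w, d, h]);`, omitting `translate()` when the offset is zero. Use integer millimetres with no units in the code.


// leg_h = 427 - 26 = 401
translate([284, 468, 401]) cube([447, 446, 26]);
translate([284, 468, 0]) cube([37, 37, 401]);
translate([694, 468, 0]) cube([37, 37, 401]);
translate([284, 877, 0]) cube([37, 37, 401]);
translate([694, 877, 0]) cube([37, 37, 401]);
translate([284, 886, 427]) cube([447, 28, 390]);


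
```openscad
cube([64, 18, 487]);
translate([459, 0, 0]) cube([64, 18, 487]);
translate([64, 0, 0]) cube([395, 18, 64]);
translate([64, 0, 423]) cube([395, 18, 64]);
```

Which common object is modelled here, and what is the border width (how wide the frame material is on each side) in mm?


A picture frame. The border width is 64 mm.

Four thin pieces enclosing a rectangular opening — a picture frame. The two full-height stiles are 487 mm tall; the top rail sits at z = 423 and is 64 mm tall, so the border above the opening is 487 − 423 = 64 mm, matching the stile x-width.


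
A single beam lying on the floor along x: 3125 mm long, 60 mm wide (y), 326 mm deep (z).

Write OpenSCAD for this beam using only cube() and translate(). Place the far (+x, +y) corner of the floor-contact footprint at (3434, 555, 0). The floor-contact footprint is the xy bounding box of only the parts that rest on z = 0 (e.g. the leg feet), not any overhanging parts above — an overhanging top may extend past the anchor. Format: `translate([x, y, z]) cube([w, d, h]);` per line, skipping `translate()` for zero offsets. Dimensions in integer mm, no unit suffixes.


translate([309, 495, 0]) cube([3125, 60, 326]);


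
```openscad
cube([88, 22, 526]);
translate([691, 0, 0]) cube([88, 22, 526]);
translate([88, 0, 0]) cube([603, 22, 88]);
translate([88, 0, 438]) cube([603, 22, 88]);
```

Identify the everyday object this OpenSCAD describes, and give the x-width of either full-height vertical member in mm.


A picture frame. The border width is 88 mm.

Four thin pieces enclosing a rectangular opening — a picture frame. The two full-height stiles are 526 mm tall; the top rail sits at z = 438 and is 88 mm tall, so the border above the opening is 526 − 438 = 88 mm, matching the stile x-width.


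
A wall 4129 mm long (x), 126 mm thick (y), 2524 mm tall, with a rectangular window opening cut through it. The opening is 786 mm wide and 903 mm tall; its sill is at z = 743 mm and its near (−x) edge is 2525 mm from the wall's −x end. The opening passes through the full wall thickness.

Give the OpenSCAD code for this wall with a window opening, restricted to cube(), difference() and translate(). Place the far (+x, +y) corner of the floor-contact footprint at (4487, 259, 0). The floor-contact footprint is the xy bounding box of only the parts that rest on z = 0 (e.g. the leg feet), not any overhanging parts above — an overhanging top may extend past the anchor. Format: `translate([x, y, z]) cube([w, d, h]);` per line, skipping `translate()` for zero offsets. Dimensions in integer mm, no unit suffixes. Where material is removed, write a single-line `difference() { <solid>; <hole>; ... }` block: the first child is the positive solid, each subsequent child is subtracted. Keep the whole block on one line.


difference() { translate([358, 133, 0]) cube([4129, 126, 2524]); translate([2883, 133, 743]) cube([786, 126, 903]); }


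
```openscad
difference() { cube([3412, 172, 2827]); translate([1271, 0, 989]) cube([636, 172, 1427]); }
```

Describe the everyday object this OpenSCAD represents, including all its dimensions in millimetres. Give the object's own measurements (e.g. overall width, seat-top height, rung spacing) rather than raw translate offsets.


A wall 3412 mm long (x), 172 mm thick (y), 2827 mm tall, with a rectangular window opening cut through it. The opening is 636 mm wide and 1427 mm tall; its sill is at z = 989 mm and its near (−x) edge is 1271 mm from the wall's −x end. The opening passes through the full wall thickness.


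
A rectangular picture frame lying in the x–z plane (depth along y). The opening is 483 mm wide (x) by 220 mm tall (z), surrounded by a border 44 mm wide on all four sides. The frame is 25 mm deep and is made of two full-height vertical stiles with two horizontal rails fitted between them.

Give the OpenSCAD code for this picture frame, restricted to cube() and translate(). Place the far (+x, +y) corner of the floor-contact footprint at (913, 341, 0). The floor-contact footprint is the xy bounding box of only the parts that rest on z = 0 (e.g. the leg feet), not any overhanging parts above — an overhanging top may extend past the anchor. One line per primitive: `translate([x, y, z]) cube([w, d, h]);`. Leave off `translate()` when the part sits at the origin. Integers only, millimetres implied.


translate([342, 316, 0]) cube([44, 25, 308]);
translate([869, 316, 0]) cube([44, 25, 308]);
translate([386, 316, 0]) cube([483, 25, 44]);
translate([386, 316, 264]) cube([483, 25, 44]);


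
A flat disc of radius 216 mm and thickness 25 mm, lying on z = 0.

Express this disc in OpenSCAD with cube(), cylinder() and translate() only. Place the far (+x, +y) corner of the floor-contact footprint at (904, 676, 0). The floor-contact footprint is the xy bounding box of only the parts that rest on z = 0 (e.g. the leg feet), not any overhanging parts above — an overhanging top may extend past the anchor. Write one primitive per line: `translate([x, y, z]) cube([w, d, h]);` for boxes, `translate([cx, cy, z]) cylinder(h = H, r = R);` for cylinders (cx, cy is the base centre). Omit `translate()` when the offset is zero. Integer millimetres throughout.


translate([688, 460, 0]) cylinder(h = 25, r = 216);


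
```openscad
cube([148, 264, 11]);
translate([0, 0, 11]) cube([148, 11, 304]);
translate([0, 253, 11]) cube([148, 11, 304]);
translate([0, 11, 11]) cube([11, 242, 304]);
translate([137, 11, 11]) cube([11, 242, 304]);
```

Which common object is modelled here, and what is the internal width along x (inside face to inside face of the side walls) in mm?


An open box. The internal width is 126 mm.

A 148×264 base slab with four walls standing on it — an open box. The base is 148 mm wide and the walls are 11 mm thick, so the internal width is 148 − 2 × 11 = 126 mm.


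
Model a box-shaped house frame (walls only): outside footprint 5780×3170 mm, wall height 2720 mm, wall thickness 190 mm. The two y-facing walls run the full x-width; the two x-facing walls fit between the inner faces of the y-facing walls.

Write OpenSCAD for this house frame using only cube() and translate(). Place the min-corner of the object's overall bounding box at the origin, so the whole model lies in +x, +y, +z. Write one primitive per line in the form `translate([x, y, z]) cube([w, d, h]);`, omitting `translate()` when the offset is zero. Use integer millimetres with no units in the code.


cube([5780, 190, 2720]);
translate([0, 2980, 0]) cube([5780, 190, 2720]);
translate([0, 190, 0]) cube([190, 2790, 2720]);
translate([5590, 190, 0]) cube([190, 2790, 2720]);


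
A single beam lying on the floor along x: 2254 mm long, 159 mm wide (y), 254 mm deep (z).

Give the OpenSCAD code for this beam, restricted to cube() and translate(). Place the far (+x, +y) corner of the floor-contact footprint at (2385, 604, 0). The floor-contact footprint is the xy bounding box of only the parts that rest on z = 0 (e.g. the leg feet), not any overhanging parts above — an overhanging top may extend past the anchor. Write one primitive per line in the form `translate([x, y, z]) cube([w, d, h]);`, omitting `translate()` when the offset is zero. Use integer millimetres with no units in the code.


translate([131, 445, 0]) cube([2254, 159, 254]);


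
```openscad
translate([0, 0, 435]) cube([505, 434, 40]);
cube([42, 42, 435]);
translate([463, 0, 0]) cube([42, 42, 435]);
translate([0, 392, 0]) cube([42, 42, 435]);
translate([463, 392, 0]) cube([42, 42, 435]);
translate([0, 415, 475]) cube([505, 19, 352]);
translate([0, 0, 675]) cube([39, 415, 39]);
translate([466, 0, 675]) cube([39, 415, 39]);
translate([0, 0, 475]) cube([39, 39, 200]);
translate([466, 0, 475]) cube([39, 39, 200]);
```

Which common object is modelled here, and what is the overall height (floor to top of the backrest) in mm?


A chair. The overall height is 827 mm.

A slab on four corner posts with a tall panel at the back — a chair. The seat slab sits at z = 435 with thickness 40, and the 352 mm backrest starts at the seat top, so the overall height is 435 + 40 + 352 = 827 mm.


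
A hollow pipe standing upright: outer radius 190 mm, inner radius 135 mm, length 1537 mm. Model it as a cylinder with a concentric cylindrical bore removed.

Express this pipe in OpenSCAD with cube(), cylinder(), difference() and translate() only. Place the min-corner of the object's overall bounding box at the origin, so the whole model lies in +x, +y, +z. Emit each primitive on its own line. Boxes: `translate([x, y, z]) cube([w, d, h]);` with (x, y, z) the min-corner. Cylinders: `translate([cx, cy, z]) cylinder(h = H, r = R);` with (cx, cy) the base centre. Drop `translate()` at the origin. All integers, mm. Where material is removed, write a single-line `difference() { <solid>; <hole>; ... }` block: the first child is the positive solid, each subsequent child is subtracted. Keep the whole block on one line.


difference() { translate([190, 190, 0]) cylinder(h = 1537, r = 190); translate([190, 190, 0]) cylinder(h = 1537, r = 135); }


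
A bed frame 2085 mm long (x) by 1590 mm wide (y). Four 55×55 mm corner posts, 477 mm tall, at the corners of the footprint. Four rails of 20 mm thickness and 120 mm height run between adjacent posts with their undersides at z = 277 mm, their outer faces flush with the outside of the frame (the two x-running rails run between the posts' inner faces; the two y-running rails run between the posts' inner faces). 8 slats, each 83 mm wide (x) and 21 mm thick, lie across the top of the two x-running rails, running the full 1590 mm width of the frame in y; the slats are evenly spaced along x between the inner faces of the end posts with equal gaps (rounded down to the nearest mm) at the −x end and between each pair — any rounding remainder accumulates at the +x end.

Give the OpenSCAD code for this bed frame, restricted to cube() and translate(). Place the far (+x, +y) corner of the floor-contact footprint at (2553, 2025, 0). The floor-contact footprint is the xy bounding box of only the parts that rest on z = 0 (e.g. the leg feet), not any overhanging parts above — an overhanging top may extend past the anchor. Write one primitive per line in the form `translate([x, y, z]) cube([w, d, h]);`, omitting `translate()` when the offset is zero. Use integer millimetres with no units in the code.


// slat z = rail_z + rail_h = 277 + 120 = 397
// slat gap = ⌊(1975 − 8·83) / 9⌋ = 145
translate([468, 435, 0]) cube([55, 55, 477]);
translate([468, 1970, 0]) cube([55, 55, 477]);
translate([2498, 435, 0]) cube([55, 55, 477]);
translate([2498, 1970, 0]) cube([55, 55, 477]);
translate([523, 435, 277]) cube([1975, 20, 120]);
translate([523, 2005, 277]) cube([1975, 20, 120]);
translate([468, 490, 277]) cube([20, 1480, 120]);
translate([2533, 490, 277]) cube([20, 1480, 120]);
translate([668, 435, 397]) cube([83, 1590, 21]);
translate([896, 435, 397]) cube([83, 1590, 21]);
translate([1124, 435, 397]) cube([83, 1590, 21]);
translate([1352, 435, 397]) cube([83, 1590, 21]);
translate([1580, 435, 397]) cube([83, 1590, 21]);
translate([1808, 435, 397]) cube([83, 1590, 21]);
translate([2036, 435, 397]) cube([83, 1590, 21]);
translate([2264, 435, 397]) cube([83, 1590, 21]);


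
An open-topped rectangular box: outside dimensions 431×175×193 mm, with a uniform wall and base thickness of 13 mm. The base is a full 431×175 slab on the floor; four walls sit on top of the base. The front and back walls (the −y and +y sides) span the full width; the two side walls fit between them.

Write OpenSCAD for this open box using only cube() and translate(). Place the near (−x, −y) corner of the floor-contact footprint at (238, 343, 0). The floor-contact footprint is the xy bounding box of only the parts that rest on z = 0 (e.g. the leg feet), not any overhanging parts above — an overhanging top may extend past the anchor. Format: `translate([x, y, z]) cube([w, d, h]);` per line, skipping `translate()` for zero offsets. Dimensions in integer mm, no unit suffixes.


translate([238, 343, 0]) cube([431, 175, 13]);
translate([238, 343, 13]) cube([431, 13, 180]);
translate([238, 505, 13]) cube([431, 13, 180]);
translate([238, 356, 13]) cube([13, 149, 180]);
translate([656, 356, 13]) cube([13, 149, 180]);


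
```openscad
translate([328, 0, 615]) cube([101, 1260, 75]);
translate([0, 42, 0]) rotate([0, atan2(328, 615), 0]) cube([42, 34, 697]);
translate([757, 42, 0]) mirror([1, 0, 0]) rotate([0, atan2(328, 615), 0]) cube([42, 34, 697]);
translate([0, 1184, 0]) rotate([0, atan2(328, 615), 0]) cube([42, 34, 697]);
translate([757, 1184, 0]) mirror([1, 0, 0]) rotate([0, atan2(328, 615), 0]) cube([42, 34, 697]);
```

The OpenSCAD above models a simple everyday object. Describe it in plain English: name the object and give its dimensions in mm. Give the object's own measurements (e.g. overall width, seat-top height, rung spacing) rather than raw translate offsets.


A sawhorse. A 101×1260×75 mm beam (x, y, z) sits on two A-frame leg pairs. Each pair is two raked legs of 42×34 mm section (34 mm along y) splaying symmetrically in x. Each leg rises 615 mm vertically over 328 mm of horizontal reach and is 697 mm long along its own axis. Every leg's outer bottom edge rests on the floor and its outer top edge meets a bottom edge of the beam — the left legs (tilting toward +x) meet the beam's −x bottom edge, the right legs (their mirror images, tilting toward −x) meet its +x bottom edge — so the leg tops tuck under the beam, the beam's underside is 615 mm above the floor, and the feet are 757 mm apart outside-to-outside with the beam centred between them. The two leg pairs are set in 42 mm from either end of the beam.


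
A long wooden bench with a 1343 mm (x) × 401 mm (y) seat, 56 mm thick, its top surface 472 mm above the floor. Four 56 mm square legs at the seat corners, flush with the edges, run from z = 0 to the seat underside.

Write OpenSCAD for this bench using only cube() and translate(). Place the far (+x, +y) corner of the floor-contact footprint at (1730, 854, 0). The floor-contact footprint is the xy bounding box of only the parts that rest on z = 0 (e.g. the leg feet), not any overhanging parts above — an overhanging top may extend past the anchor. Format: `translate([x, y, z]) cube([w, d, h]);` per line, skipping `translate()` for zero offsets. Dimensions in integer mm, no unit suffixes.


translate([387, 453, 416]) cube([1343, 401, 56]);
translate([387, 453, 0]) cube([56, 56, 416]);
translate([387, 798, 0]) cube([56, 56, 416]);
translate([1674, 453, 0]) cube([56, 56, 416]);
translate([1674, 798, 0]) cube([56, 56, 416]);


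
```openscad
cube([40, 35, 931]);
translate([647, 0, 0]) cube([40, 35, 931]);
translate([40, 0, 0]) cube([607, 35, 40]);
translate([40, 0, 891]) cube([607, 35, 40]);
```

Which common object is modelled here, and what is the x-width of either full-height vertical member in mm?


A picture frame. The border width is 40 mm.

Four thin pieces enclosing a rectangular opening — a picture frame. The two full-height stiles are 931 mm tall; the top rail sits at z = 891 and is 40 mm tall, so the border above the opening is 931 − 891 = 40 mm, matching the stile x-width.


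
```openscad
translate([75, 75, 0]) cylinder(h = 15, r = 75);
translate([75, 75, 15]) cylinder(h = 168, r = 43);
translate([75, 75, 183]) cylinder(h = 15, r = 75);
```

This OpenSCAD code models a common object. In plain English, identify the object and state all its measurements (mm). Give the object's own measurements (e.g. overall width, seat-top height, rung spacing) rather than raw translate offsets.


A spool: two coaxial disc flanges of radius 75 mm and thickness 15 mm, joined by a core cylinder of radius 43 mm and height 168 mm. The lower flange rests on z = 0 and the three cylinders share a vertical axis.


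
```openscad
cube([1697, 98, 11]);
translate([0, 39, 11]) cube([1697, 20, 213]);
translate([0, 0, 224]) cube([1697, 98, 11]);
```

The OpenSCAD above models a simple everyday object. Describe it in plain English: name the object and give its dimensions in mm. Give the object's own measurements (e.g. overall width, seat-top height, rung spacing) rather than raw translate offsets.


An I-beam lying along x, 1697 mm long. Overall section height 235 mm. Two flanges 98 mm wide (y) and 11 mm thick, one on the floor and one at the top; a web 20 mm thick runs between them, centred on the flange width.


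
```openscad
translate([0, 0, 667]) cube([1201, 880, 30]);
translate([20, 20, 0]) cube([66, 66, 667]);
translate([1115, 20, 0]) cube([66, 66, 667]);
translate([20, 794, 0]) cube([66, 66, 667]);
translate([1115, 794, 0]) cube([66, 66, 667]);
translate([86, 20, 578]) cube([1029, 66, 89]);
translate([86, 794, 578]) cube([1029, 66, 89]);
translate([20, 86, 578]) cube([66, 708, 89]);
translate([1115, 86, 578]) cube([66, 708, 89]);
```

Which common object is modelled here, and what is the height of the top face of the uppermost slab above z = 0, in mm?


A table. The table height is 697 mm.

A 1201×880×30 slab sits at z = 667 on four 66 mm square posts — a table. The top surface is at 667 + 30 = 697 mm.


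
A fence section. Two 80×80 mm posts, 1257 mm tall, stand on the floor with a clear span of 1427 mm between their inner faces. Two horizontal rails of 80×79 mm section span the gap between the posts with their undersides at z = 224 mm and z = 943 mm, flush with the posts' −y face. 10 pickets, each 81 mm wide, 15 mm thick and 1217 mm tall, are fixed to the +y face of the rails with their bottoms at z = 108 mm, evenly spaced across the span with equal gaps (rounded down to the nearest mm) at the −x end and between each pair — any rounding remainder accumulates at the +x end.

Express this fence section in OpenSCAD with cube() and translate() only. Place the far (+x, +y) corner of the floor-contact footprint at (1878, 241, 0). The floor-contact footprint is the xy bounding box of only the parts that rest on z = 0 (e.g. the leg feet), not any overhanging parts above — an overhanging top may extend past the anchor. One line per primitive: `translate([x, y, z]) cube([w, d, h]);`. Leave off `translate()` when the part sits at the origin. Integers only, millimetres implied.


translate([291, 161, 0]) cube([80, 80, 1257]);
translate([1798, 161, 0]) cube([80, 80, 1257]);
translate([371, 161, 224]) cube([1427, 80, 79]);
translate([371, 161, 943]) cube([1427, 80, 79]);
translate([427, 241, 108]) cube([81, 15, 1217]);
translate([564, 241, 108]) cube([81, 15, 1217]);
translate([701, 241, 108]) cube([81, 15, 1217]);
translate([838, 241, 108]) cube([81, 15, 1217]);
translate([975, 241, 108]) cube([81, 15, 1217]);
translate([1112, 241, 108]) cube([81, 15, 1217]);
translate([1249, 241, 108]) cube([81, 15, 1217]);
translate([1386, 241, 108]) cube([81, 15, 1217]);
translate([1523, 241, 108]) cube([81, 15, 1217]);
translate([1660, 241, 108]) cube([81, 15, 1217]);


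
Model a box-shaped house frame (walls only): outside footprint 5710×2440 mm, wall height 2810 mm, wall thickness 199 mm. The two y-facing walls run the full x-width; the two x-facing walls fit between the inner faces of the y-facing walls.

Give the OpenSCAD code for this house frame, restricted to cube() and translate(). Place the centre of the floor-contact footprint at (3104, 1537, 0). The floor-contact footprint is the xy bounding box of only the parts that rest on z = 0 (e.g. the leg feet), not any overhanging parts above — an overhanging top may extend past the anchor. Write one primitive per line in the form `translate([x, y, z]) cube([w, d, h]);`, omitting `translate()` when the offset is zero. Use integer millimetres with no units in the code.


translate([249, 317, 0]) cube([5710, 199, 2810]);
translate([249, 2558, 0]) cube([5710, 199, 2810]);
translate([249, 516, 0]) cube([199, 2042, 2810]);
translate([5760, 516, 0]) cube([199, 2042, 2810]);


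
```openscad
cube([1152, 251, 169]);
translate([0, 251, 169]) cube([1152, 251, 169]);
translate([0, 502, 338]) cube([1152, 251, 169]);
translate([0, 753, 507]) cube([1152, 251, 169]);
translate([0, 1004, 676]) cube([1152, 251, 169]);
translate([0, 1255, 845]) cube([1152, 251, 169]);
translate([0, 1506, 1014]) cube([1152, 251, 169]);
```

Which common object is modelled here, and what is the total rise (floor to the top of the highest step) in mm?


A staircase. The total rise is 1183 mm.

7 identical blocks, each offset up and back from the previous — a staircase. Each step is 169 mm tall and there are 7 of them, so the total rise is 7 × 169 = 1183 mm.


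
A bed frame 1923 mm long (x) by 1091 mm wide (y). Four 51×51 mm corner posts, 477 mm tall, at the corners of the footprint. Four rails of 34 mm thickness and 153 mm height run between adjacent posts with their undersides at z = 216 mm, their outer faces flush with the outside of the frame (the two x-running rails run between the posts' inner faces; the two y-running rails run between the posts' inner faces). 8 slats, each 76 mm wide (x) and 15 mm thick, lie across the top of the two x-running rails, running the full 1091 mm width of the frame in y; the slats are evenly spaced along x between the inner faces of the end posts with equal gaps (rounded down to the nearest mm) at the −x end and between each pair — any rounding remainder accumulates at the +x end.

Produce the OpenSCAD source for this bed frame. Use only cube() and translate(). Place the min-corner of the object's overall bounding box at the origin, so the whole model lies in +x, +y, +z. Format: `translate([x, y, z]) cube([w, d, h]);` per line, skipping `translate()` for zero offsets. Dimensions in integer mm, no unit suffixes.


cube([51, 51, 477]);
translate([0, 1040, 0]) cube([51, 51, 477]);
translate([1872, 0, 0]) cube([51, 51, 477]);
translate([1872, 1040, 0]) cube([51, 51, 477]);
translate([51, 0, 216]) cube([1821, 34, 153]);
translate([51, 1057, 216]) cube([1821, 34, 153]);
translate([0, 51, 216]) cube([34, 989, 153]);
translate([1889, 51, 216]) cube([34, 989, 153]);
translate([185, 0, 369]) cube([76, 1091, 15]);
translate([395, 0, 369]) cube([76, 1091, 15]);
translate([605, 0, 369]) cube([76, 1091, 15]);
translate([815, 0, 369]) cube([76, 1091, 15]);
translate([1025, 0, 369]) cube([76, 1091, 15]);
translate([1235, 0, 369]) cube([76, 1091, 15]);
translate([1445, 0, 369]) cube([76, 1091, 15]);
translate([1655, 0, 369]) cube([76, 1091, 15]);


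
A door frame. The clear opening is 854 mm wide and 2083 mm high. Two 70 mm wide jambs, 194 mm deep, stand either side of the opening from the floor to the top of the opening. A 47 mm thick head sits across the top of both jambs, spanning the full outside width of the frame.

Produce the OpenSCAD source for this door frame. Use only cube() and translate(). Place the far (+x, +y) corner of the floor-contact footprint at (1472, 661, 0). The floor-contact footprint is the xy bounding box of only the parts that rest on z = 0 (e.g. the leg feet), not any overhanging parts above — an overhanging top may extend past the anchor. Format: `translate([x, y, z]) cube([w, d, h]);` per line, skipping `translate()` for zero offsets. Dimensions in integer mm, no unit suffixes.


translate([478, 467, 0]) cube([70, 194, 2083]);
translate([1402, 467, 0]) cube([70, 194, 2083]);
translate([478, 467, 2083]) cube([994, 194, 47]);


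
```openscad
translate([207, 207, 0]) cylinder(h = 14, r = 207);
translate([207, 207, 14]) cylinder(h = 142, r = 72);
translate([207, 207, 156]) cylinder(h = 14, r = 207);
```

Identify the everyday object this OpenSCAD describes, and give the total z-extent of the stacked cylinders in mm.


A spool. The overall height is 170 mm.

Three coaxial cylinders, large–small–large — a spool. Two 14 mm flanges and a 142 mm core give 14 + 142 + 14 = 170 mm.


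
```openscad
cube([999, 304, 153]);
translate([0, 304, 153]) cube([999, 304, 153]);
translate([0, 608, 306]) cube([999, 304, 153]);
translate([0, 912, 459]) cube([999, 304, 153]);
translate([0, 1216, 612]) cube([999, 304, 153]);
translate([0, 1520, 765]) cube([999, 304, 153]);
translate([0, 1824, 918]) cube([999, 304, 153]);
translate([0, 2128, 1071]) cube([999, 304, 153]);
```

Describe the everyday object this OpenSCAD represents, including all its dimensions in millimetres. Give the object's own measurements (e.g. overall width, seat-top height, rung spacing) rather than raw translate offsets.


A straight staircase of 8 solid steps. Each step is 999 mm wide (x), 304 mm deep (y, the going) and 153 mm tall (the rise). The first step rests on the floor; each subsequent step sits one going further in +y and one rise higher in +z, directly behind and above the previous step with no overlap.


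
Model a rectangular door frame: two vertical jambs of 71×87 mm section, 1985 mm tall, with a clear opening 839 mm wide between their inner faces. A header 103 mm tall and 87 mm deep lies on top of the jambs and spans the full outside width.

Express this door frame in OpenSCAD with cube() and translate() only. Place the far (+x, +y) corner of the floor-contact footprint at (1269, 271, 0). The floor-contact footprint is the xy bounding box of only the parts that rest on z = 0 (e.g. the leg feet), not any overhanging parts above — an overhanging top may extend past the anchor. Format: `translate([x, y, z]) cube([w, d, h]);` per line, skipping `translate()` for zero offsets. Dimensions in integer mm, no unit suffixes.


translate([288, 184, 0]) cube([71, 87, 1985]);
translate([1198, 184, 0]) cube([71, 87, 1985]);
translate([288, 184, 1985]) cube([981, 87, 103]);


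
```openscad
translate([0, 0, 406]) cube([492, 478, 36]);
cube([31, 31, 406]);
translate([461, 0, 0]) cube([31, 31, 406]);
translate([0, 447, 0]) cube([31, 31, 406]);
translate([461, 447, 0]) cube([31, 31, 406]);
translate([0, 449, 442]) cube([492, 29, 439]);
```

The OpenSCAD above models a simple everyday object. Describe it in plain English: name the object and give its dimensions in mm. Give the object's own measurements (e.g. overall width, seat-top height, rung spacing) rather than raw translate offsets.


A chair. The seat is a 492×478×36 mm slab with its top at z = 442 mm, on four 31×31 mm corner legs (flush with the seat edges, standing on z = 0). A flat backrest 29 mm thick, 439 mm tall, spans the full seat width and rises from the seat top along its +y edge, rear face flush with the rear of the seat.


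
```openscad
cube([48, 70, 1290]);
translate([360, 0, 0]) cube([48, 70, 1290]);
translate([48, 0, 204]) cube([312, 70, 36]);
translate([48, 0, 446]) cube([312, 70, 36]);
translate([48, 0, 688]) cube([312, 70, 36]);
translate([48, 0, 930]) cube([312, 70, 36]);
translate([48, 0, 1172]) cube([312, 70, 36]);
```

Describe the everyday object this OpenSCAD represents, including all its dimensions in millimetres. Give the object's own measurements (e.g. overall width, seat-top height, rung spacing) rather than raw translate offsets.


A straight ladder. Two 48×70 mm vertical rails, 1290 mm tall, stand 408 mm apart (outside-to-outside) with their front faces coplanar on the −y side. 5 rungs, each 70 mm deep and 36 mm tall, span between the inner faces of the rails, front faces flush with the rails. The lowest rung's underside is at z = 204 mm and rungs are spaced 242 mm apart (underside to underside).


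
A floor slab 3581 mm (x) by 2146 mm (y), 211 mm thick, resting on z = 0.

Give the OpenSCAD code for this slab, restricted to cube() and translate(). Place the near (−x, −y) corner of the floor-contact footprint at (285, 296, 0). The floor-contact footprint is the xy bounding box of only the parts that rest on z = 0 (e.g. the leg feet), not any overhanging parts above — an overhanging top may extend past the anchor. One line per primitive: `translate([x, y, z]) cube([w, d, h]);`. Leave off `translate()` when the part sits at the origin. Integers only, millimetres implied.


translate([285, 296, 0]) cube([3581, 2146, 211]);


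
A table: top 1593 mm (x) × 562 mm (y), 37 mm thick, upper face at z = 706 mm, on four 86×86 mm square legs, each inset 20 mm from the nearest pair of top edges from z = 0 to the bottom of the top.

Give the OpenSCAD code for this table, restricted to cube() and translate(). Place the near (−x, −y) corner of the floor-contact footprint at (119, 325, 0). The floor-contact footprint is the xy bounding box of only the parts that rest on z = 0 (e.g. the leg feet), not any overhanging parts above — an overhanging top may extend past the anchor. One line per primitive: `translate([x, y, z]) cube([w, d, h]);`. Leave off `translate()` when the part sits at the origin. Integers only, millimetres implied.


translate([99, 305, 669]) cube([1593, 562, 37]);
translate([119, 325, 0]) cube([86, 86, 669]);
translate([1586, 325, 0]) cube([86, 86, 669]);
translate([119, 761, 0]) cube([86, 86, 669]);
translate([1586, 761, 0]) cube([86, 86, 669]);


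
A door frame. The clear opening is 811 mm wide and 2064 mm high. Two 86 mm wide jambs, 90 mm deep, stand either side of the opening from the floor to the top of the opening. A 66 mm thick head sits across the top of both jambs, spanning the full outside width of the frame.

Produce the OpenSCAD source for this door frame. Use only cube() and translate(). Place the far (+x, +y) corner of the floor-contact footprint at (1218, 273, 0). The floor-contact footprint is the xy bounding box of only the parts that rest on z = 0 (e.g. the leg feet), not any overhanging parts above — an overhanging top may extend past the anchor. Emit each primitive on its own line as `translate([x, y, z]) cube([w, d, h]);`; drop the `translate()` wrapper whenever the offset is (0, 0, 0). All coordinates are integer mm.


translate([235, 183, 0]) cube([86, 90, 2064]);
translate([1132, 183, 0]) cube([86, 90, 2064]);
translate([235, 183, 2064]) cube([983, 90, 66]);


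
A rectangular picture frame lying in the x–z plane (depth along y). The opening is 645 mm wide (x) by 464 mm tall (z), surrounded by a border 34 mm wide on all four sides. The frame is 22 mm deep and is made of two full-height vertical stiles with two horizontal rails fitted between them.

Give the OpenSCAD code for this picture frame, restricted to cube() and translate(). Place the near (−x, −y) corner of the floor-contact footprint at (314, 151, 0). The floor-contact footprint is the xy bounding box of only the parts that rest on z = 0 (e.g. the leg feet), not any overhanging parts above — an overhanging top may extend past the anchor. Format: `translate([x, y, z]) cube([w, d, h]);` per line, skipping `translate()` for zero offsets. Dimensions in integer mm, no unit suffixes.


translate([314, 151, 0]) cube([34, 22, 532]);
translate([993, 151, 0]) cube([34, 22, 532]);
translate([348, 151, 0]) cube([645, 22, 34]);
translate([348, 151, 498]) cube([645, 22, 34]);


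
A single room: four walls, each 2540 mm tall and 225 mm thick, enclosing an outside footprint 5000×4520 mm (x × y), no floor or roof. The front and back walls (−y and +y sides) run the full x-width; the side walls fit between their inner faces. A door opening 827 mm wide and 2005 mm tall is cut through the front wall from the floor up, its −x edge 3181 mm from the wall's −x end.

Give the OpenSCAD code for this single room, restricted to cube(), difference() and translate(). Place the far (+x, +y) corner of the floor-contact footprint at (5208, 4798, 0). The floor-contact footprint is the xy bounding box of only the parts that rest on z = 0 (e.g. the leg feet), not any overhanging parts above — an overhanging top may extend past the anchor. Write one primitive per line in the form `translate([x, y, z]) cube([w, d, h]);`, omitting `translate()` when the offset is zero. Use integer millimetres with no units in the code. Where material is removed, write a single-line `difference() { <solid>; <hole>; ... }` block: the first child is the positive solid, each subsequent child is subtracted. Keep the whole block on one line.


difference() { translate([208, 278, 0]) cube([5000, 225, 2540]); translate([3389, 278, 0]) cube([827, 225, 2005]); }
translate([208, 4573, 0]) cube([5000, 225, 2540]);
translate([208, 503, 0]) cube([225, 4070, 2540]);
translate([4983, 503, 0]) cube([225, 4070, 2540]);


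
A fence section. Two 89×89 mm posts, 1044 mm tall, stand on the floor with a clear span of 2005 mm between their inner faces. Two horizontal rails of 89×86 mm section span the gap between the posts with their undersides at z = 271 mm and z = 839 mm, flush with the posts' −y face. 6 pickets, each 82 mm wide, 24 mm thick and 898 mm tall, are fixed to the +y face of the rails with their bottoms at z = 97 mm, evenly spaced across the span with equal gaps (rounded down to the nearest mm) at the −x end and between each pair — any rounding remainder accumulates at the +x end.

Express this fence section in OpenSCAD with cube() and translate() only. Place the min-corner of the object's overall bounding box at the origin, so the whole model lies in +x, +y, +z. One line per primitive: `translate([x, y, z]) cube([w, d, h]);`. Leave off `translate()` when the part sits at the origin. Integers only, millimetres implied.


cube([89, 89, 1044]);
translate([2094, 0, 0]) cube([89, 89, 1044]);
translate([89, 0, 271]) cube([2005, 89, 86]);
translate([89, 0, 839]) cube([2005, 89, 86]);
translate([305, 89, 97]) cube([82, 24, 898]);
translate([603, 89, 97]) cube([82, 24, 898]);
translate([901, 89, 97]) cube([82, 24, 898]);
translate([1199, 89, 97]) cube([82, 24, 898]);
translate([1497, 89, 97]) cube([82, 24, 898]);
translate([1795, 89, 97]) cube([82, 24, 898]);


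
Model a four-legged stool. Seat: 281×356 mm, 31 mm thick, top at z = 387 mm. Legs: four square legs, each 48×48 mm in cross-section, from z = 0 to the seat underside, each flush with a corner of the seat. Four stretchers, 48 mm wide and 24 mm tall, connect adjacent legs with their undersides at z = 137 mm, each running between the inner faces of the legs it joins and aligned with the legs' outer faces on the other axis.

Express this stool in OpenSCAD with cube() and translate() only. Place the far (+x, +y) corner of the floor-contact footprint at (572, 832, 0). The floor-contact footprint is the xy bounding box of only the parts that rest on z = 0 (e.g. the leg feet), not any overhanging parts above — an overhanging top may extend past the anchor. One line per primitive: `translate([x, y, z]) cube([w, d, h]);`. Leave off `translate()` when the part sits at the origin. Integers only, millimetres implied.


// leg_h = 387 - 31 = 356
// stretcher span = 281 - 2*48 = 185
translate([291, 476, 356]) cube([281, 356, 31]);
translate([291, 476, 0]) cube([48, 48, 356]);
translate([524, 476, 0]) cube([48, 48, 356]);
translate([291, 784, 0]) cube([48, 48, 356]);
translate([524, 784, 0]) cube([48, 48, 356]);
translate([339, 476, 137]) cube([185, 48, 24]);
translate([339, 784, 137]) cube([185, 48, 24]);
translate([291, 524, 137]) cube([48, 260, 24]);
translate([524, 524, 137]) cube([48, 260, 24]);


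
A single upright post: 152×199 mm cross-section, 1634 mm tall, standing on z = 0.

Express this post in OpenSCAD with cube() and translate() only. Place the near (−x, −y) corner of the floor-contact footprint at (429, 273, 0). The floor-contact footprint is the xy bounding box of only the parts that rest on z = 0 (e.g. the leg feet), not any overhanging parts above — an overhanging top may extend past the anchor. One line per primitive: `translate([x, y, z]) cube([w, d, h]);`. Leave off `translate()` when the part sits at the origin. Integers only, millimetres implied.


translate([429, 273, 0]) cube([152, 199, 1634]);


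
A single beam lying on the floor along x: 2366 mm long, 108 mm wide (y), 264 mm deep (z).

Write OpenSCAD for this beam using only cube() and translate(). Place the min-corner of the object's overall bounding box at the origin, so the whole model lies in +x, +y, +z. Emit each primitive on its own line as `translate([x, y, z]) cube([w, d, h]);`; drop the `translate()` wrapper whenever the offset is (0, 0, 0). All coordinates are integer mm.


cube([2366, 108, 264]);


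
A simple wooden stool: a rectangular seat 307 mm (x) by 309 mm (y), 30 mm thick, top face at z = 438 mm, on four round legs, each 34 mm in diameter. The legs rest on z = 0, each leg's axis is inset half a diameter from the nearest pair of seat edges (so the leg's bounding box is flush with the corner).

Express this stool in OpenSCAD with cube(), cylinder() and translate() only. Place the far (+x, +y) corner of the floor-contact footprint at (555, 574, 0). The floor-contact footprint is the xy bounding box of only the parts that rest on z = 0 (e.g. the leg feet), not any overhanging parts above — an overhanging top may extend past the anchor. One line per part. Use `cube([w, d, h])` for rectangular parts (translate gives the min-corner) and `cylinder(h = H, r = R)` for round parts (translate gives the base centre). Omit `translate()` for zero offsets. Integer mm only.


translate([248, 265, 408]) cube([307, 309, 30]);
translate([265, 282, 0]) cylinder(h = 408, r = 17);
translate([538, 282, 0]) cylinder(h = 408, r = 17);
translate([265, 557, 0]) cylinder(h = 408, r = 17);
translate([538, 557, 0]) cylinder(h = 408, r = 17);


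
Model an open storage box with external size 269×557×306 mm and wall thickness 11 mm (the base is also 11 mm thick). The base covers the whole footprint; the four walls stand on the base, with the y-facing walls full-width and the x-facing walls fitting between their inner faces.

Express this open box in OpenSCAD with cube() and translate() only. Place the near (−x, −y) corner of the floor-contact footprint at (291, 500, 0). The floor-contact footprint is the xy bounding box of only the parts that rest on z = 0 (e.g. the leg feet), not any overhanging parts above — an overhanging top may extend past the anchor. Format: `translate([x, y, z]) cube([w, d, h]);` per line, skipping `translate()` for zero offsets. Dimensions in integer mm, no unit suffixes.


translate([291, 500, 0]) cube([269, 557, 11]);
translate([291, 500, 11]) cube([269, 11, 295]);
translate([291, 1046, 11]) cube([269, 11, 295]);
translate([291, 511, 11]) cube([11, 535, 295]);
translate([549, 511, 11]) cube([11, 535, 295]);


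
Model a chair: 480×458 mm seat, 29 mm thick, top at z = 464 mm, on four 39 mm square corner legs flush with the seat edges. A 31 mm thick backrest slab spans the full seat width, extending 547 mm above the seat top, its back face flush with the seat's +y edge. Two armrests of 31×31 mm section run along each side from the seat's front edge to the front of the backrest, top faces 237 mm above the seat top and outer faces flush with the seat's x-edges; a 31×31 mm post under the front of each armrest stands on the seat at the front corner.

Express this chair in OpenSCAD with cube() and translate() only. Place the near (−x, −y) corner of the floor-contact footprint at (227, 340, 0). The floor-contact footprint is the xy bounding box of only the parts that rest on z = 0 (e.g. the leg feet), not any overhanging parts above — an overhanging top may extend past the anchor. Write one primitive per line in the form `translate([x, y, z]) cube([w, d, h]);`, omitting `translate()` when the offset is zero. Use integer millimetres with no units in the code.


translate([227, 340, 435]) cube([480, 458, 29]);
translate([227, 340, 0]) cube([39, 39, 435]);
translate([668, 340, 0]) cube([39, 39, 435]);
translate([227, 759, 0]) cube([39, 39, 435]);
translate([668, 759, 0]) cube([39, 39, 435]);
translate([227, 767, 464]) cube([480, 31, 547]);
translate([227, 340, 670]) cube([31, 427, 31]);
translate([676, 340, 670]) cube([31, 427, 31]);
translate([227, 340, 464]) cube([31, 31, 206]);
translate([676, 340, 464]) cube([31, 31, 206]);
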